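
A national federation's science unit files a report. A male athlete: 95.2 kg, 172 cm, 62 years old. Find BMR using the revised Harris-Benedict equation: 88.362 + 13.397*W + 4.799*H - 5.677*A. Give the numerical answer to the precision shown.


Intercept = 88.362
Weight contribution = 13.397 * 95.2 = 1275.3944
Height contribution = 4.799 * 172 = 825.428
Age contribution = 5.677 * 62 = 351.974
BMR = 88.362 + 1275.3944 + 825.428 - 351.974
= 1837.21 kcal/day

1837.21 kcal/day


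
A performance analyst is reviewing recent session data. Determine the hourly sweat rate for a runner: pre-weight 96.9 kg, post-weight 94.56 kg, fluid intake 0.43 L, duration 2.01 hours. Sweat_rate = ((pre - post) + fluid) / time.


Mass lost = 96.9 - 94.56 = 2.34 kg
Add fluid consumed: 2.34 + 0.43 = 2.77 L total sweat
Sweat rate = 2.77 / 2.01 = 1.378 L/h

1.378 L/h


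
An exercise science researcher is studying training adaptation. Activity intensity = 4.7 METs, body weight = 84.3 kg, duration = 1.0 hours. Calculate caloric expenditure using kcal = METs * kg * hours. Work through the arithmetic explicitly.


kcal = 4.7 * 84.3 * 1.0
= 396.21 * 1.0
= 396.21 kcal

396.21 kcal


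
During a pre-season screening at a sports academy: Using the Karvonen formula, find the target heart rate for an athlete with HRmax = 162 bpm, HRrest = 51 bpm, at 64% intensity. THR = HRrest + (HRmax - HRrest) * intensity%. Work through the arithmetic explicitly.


HRR = 162 - 51 = 111
THR = 51 + 111 * 0.64
= 51 + 71.04
= 122.04 bpm

122.04 bpm


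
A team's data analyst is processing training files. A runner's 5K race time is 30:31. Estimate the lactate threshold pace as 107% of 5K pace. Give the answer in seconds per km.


Total race time = 30*60 + 31 = 1831 seconds
5K pace = 1831 / 5 = 366.2 sec/km
LT pace = 366.2 * 1.07 = 391.83 sec/km

391.83 s/km


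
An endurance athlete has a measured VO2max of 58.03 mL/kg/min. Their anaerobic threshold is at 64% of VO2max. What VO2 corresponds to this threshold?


Anaerobic threshold VO2 = VO2max * 64%
= 58.03 * 0.64
= 37.14 mL/kg/min

37.14 mL/kg/min


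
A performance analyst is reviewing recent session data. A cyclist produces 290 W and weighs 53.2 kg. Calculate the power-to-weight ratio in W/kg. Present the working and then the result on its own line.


P/W = power / mass
= 290 / 53.2
= 5.451 W/kg

5.451 W/kg


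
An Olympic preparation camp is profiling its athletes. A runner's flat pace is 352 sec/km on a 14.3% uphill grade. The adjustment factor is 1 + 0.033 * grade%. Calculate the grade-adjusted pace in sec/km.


Factor = 1 + 0.033 * 14.3 = 1.4719
Adjusted pace = 352 * 1.4719
= 518.11 sec/km

518.11 s/km


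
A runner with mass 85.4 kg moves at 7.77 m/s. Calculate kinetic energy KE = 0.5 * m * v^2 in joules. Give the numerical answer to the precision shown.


v^2 = 7.77^2 = 60.3729
KE = 0.5 * 85.4 * 60.3729
= 2577.92 J

2577.92 J


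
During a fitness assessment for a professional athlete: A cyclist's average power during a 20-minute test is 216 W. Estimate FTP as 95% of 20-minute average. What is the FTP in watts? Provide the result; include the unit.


FTP = 20-min power * 0.95
= 216 * 0.95
= 205.2 W

205.2 W


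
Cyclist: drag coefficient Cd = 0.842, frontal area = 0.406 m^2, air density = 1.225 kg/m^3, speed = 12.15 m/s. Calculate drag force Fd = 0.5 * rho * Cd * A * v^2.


v^2 = 12.15^2 = 147.6225
Fd = 0.5 * 1.225 * 0.842 * 0.406 * 147.6225
= 30.91 N

30.91 N


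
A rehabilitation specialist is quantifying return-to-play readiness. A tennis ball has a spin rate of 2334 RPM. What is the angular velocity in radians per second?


Convert RPM to rad/s: multiply by 2*pi and divide by 60
omega = 2334 * 2 * pi / 60
= 244.416 rad/s

244.416 rad/s


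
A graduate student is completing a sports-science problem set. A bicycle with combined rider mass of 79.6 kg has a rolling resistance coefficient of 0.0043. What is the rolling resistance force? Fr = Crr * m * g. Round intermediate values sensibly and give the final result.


Fr = 0.0043 * 79.6 * 9.81
= 0.34228 * 9.81
= 3.358 N

3.358 N


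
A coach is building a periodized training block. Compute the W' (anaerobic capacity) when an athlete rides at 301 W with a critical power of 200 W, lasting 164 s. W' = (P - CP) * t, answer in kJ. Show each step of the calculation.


Above-CP power = 101 W
Duration = 164 s
W' = 101 * 164 = 16564 J
Convert: 16564 / 1000 = 16.564 kJ

16.564 kJ


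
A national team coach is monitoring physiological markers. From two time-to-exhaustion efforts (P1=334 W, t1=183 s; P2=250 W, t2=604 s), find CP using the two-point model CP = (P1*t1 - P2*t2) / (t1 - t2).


Work in trial 1 = 61122 J
Work in trial 2 = 151000 J
Delta work = -89878 J
Delta time = -421 s
CP = -89878 / -421 = 213.49 W

213.49 W


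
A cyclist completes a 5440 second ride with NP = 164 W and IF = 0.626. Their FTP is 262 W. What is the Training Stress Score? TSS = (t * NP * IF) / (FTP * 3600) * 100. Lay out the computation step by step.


t * NP * IF = 5440 * 164 * 0.626 = 558492.16
FTP * 3600 = 943200
TSS = (558492.16 / 943200) * 100 = 59.21

59.21 TSS


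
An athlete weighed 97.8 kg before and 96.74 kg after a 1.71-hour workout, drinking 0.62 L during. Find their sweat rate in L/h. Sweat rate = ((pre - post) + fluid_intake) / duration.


Body mass change = 1.06 kg
Total sweat loss = 1.06 + 0.62 = 1.68 L
Rate = 1.68 / 1.71 = 0.982 L/h

0.982 L/h


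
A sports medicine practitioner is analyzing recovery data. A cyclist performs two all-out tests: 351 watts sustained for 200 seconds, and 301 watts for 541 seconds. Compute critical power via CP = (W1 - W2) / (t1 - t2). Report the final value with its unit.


W1 = P1 * t1 = 351 * 200 = 70200 J
W2 = P2 * t2 = 301 * 541 = 162841 J
CP = (70200 - 162841) / (200 - 541)
= 271.67 W

271.67 W


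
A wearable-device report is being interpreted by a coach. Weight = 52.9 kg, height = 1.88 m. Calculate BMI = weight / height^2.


height^2 = 1.88^2 = 3.5344
BMI = 52.9 / 3.5344 = 14.97 kg/m^2

14.97 kg/m^2


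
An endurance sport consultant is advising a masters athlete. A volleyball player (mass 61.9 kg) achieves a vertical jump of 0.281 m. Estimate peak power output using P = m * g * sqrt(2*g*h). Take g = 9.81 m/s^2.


2 * g * h = 2 * 9.81 * 0.281 = 5.51322
sqrt(5.51322) = 2.348025 m/s
P = 61.9 * 9.81 * 2.348025 = 1425.81 W

1425.81 W


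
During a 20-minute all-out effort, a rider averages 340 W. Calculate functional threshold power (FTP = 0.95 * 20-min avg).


FTP = 0.95 * 340
= 323.0 W

323.0 W


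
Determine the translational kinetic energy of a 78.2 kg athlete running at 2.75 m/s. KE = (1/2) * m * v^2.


KE = 0.5 * m * v^2
= 0.5 * 78.2 * 2.75^2
= 0.5 * 78.2 * 7.5625
= 295.69 J

295.69 J


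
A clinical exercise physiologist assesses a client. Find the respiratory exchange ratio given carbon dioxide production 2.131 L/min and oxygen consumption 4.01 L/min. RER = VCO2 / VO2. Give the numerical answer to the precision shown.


VCO2 = 2.131 L/min
VO2 = 4.01 L/min
RER = 2.131 / 4.01 = 0.5314

0.5314


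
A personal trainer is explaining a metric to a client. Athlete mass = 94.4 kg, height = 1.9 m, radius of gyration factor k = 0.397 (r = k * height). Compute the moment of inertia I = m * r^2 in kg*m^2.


r = k * height = 0.397 * 1.9 = 0.7543 m
r^2 = 0.7543^2 = 0.568968
I = 94.4 * 0.568968 = 53.711 kg*m^2

53.711 kg*m^2


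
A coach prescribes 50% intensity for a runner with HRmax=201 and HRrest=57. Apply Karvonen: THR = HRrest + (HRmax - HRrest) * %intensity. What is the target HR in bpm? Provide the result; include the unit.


Heart rate reserve = 201 - 57 = 144
Intensity fraction = 50 / 100 = 0.5
THR = 57 + 144 * 0.5 = 129.0 bpm

129.0 bpm


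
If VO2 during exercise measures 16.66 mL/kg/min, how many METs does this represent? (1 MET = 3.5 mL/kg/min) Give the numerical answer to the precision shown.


METs = VO2 / 3.5 = 16.66 / 3.5 = 4.76

4.76 METs


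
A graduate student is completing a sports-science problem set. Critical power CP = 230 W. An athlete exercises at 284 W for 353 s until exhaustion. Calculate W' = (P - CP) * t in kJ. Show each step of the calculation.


P - CP = 284 - 230 = 54 W
W' = 54 * 353 = 19062 J
= 19062 / 1000 = 19.062 kJ

19.062 kJ


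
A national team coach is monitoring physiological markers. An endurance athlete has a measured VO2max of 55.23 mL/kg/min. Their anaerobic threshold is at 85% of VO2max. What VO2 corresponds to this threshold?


Anaerobic threshold VO2 = VO2max * 85%
= 55.23 * 0.85
= 46.95 mL/kg/min

46.95 mL/kg/min


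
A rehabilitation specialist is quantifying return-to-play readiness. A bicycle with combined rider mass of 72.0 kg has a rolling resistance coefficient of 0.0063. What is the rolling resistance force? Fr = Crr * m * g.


Fr = 0.0063 * 72.0 * 9.81
= 0.4536 * 9.81
= 4.45 N

4.45 N


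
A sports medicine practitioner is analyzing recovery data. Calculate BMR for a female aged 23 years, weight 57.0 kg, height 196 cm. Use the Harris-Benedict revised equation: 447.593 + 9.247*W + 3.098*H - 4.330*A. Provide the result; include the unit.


Substituting values:
W term = 9.247 * 57.0 = 527.079
H term = 3.098 * 196 = 607.208
A term = 4.330 * 23 = 99.59
BMR = 1482.29 kcal/day

1482.29 kcal/day


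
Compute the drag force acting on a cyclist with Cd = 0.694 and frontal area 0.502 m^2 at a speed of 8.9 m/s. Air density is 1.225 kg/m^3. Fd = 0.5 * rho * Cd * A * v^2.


Step 1: v^2 = 79.21
Step 2: Fd = 0.5 * 1.225 * 0.694 * 0.502 * 79.21
= 16.902 N

16.902 N


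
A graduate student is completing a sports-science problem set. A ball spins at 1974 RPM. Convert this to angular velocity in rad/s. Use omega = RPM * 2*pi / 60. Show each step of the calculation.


omega = 1974 * 2 * pi / 60
= 1974 * 6.28318531 / 60
= 12403.008 / 60
= 206.717 rad/s

206.717 rad/s


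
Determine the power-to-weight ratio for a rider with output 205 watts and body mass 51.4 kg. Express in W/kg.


P/W = 205 / 51.4 = 3.988 W/kg

3.988 W/kg


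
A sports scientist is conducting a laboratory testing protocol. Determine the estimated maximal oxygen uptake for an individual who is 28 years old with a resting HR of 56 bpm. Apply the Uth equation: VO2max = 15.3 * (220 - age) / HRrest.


HRmax = 220 - 28 = 192
VO2max = 15.3 * (192 / 56)
= 15.3 * 3.4286
= 52.46 mL/kg/min

52.46 mL/kg/min


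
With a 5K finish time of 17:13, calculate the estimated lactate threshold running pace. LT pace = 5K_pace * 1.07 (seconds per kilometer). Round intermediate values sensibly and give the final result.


Race duration = 1033 s for 5 km
Average pace = 1033 / 5 = 206.6 s/km
LT pace = 206.6 * 1.07
= 221.06 s/km

221.06 s/km


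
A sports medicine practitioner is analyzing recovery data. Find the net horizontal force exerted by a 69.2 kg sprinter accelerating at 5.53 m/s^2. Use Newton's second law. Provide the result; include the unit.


Newton's second law: F = m * a
F = 69.2 * 5.53 = 382.68 N

382.68 N


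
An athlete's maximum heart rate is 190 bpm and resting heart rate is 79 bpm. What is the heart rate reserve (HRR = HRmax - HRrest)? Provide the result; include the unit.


HRR = HRmax - HRrest
= 190 - 79
= 111 bpm

111 bpm


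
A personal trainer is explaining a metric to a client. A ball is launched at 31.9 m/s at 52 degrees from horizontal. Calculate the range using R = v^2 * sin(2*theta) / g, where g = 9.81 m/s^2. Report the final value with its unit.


sin(2 * 52) = sin(104) = 0.970296
v^2 = 31.9^2 = 1017.61
R = 1017.61 * 0.970296 / 9.81
= 100.651 m

100.651 m


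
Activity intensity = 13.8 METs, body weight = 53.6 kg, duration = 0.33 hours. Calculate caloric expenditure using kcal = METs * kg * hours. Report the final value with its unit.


kcal = 13.8 * 53.6 * 0.33
= 739.68 * 0.33
= 244.09 kcal

244.09 kcal


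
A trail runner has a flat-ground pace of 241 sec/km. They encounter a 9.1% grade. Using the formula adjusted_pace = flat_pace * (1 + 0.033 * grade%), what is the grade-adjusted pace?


Grade factor = 1 + 0.033 * 9.1 = 1.3003
Adjusted = 241 * 1.3003 = 313.37 sec/km

313.37 s/km


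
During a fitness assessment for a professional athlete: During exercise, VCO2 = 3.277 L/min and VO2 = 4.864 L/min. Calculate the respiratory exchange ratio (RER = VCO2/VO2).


RER = VCO2 / VO2
= 3.277 / 4.864
= 0.6737

0.6737


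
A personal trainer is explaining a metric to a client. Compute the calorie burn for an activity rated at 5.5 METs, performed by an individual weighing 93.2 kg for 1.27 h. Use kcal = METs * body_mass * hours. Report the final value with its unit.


Product of METs and mass = 5.5 * 93.2 = 512.6
Total kcal = 512.6 * 1.27 = 651.0 kcal

651.0 kcal


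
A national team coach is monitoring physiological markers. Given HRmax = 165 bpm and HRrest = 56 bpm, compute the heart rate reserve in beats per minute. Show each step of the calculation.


Heart rate reserve = maximum HR minus resting HR
HRR = 165 - 56 = 109 bpm

109 bpm


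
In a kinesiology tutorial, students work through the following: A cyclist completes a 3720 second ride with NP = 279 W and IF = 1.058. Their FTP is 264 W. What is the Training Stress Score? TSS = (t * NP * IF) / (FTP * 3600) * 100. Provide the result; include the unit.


t * NP * IF = 3720 * 279 * 1.058 = 1098077.04
FTP * 3600 = 950400
TSS = (1098077.04 / 950400) * 100 = 115.54

115.54 TSS


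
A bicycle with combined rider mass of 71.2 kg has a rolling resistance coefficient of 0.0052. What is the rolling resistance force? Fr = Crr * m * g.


Fr = 0.0052 * 71.2 * 9.81
= 0.37024 * 9.81
= 3.632 N

3.632 N


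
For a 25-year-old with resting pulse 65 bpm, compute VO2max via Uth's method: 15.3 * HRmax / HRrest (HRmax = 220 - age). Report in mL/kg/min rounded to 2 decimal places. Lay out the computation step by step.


Step 1: HRmax = 220 - 25 = 195 bpm
Step 2: Ratio = 195 / 65 = 3.0
Step 3: VO2max = 15.3 * 3.0 = 45.9 mL/kg/min

45.9 mL/kg/min


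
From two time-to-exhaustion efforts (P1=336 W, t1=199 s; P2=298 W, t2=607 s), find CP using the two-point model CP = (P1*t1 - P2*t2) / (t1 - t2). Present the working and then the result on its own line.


Work in trial 1 = 66864 J
Work in trial 2 = 180886 J
Delta work = -114022 J
Delta time = -408 s
CP = -114022 / -408 = 279.47 W

279.47 W


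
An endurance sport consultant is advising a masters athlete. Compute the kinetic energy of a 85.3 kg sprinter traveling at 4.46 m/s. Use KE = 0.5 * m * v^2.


Velocity squared = 19.8916
KE = 0.5 * 85.3 * 19.8916 = 848.38 J

848.38 J


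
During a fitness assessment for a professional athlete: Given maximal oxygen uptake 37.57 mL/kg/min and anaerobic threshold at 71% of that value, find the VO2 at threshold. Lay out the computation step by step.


Percentage as decimal = 0.71
VO2 at AT = 37.57 * 0.71 = 26.67 mL/kg/min

26.67 mL/kg/min


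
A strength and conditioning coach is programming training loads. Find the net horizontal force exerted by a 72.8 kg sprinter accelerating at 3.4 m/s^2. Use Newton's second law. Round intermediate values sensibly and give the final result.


Newton's second law: F = m * a
F = 72.8 * 3.4 = 247.52 N

247.52 N


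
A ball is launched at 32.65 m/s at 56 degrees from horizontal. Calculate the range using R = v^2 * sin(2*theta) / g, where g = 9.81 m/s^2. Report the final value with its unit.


sin(2 * 56) = sin(112) = 0.927184
v^2 = 32.65^2 = 1066.0225
R = 1066.0225 * 0.927184 / 9.81
= 100.754 m

100.754 m


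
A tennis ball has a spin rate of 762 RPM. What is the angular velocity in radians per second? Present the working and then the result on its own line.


Convert RPM to rad/s: multiply by 2*pi and divide by 60
omega = 762 * 2 * pi / 60
= 79.796 rad/s

79.796 rad/s


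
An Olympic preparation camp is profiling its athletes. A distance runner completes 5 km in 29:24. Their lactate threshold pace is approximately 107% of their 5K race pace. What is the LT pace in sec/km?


Convert to seconds: 29 min 24 s = 1764 s
Pace per km = 1764 / 5 = 352.8 s/km
LT pace = 352.8 * 1.07 = 377.5 s/km

377.5 s/km


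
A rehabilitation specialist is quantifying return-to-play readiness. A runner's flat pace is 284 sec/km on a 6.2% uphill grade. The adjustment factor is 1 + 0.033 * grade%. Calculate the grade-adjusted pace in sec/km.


Factor = 1 + 0.033 * 6.2 = 1.2046
Adjusted pace = 284 * 1.2046
= 342.11 sec/km

342.11 s/km


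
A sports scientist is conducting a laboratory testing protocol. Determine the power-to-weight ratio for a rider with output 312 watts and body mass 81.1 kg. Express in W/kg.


P/W = 312 / 81.1 = 3.847 W/kg

3.847 W/kg


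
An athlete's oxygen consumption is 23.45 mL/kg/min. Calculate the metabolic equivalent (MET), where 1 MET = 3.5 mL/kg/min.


MET = VO2 / 3.5
= 23.45 / 3.5
= 6.7 METs

6.7 METs


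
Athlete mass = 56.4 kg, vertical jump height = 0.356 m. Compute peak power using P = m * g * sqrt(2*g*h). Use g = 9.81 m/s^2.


sqrt(2 * 9.81 * 0.356) = sqrt(6.98472) = 2.642862 m/s
P = 56.4 * 9.81 * 2.642862
= 1462.25 W

1462.25 W


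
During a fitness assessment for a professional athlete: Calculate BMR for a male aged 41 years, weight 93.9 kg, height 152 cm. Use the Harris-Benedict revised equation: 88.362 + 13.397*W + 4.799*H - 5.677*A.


Substituting values:
W term = 13.397 * 93.9 = 1257.9783
H term = 4.799 * 152 = 729.448
A term = 5.677 * 41 = 232.757
BMR = 1843.03 kcal/day

1843.03 kcal/day


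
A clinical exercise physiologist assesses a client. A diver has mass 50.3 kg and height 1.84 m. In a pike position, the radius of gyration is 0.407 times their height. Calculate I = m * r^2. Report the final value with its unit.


r = 0.407 * 1.84 = 0.74888 m
I = m * r^2 = 50.3 * 0.560821 = 28.209 kg*m^2

28.209 kg*m^2


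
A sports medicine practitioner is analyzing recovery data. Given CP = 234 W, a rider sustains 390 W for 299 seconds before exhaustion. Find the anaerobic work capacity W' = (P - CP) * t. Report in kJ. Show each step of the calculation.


Excess power = 390 - 234 = 156 W
Work above CP = 156 * 299 = 46644 J
W' = 46.644 kJ

46.644 kJ


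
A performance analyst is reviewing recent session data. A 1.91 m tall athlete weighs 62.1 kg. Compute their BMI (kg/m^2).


height^2 = 3.6481 m^2
BMI = 62.1 / 3.6481 = 17.02 kg/m^2

17.02 kg/m^2


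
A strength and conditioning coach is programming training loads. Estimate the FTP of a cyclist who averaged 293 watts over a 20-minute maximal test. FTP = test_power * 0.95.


FTP = 293 * 0.95 = 278.35 W

278.35 W


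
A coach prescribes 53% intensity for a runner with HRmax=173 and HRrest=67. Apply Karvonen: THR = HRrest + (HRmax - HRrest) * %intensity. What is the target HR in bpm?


Heart rate reserve = 173 - 67 = 106
Intensity fraction = 53 / 100 = 0.53
THR = 67 + 106 * 0.53 = 123.18 bpm

123.18 bpm


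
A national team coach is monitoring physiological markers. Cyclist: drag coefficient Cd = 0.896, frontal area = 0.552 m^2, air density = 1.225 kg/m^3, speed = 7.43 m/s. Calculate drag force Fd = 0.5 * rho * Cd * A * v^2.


v^2 = 7.43^2 = 55.2049
Fd = 0.5 * 1.225 * 0.896 * 0.552 * 55.2049
= 16.724 N

16.724 N


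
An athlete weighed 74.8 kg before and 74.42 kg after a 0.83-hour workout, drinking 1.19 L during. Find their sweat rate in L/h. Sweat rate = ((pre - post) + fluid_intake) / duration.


Body mass change = 0.38 kg
Total sweat loss = 0.38 + 1.19 = 1.57 L
Rate = 1.57 / 0.83 = 1.892 L/h

1.892 L/h


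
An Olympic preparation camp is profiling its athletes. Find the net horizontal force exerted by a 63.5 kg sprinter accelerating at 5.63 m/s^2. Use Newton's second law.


Newton's second law: F = m * a
F = 63.5 * 5.63 = 357.51 N

357.51 N


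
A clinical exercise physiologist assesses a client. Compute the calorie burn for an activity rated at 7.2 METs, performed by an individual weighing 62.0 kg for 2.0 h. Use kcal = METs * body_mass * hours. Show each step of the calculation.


Product of METs and mass = 7.2 * 62.0 = 446.4
Total kcal = 446.4 * 2.0 = 892.8 kcal

892.8 kcal


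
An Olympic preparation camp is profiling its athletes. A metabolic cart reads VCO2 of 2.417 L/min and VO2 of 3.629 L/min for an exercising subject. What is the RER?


RER = VCO2 / VO2 = 2.417 / 3.629 = 0.666

0.666


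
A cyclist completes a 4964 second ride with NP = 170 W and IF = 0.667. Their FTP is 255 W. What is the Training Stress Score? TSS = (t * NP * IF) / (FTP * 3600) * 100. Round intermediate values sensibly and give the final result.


t * NP * IF = 4964 * 170 * 0.667 = 562867.96
FTP * 3600 = 918000
TSS = (562867.96 / 918000) * 100 = 61.31

61.31 TSS


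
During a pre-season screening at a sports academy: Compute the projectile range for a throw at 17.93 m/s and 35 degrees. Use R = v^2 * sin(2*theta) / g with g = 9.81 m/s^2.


Two times the angle = 70 degrees
sin(70) = 0.939693
R = 321.4849 * 0.939693 / 9.81 = 30.795 m

30.795 m


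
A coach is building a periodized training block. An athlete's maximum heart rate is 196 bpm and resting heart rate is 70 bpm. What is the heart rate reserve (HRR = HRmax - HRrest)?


HRR = HRmax - HRrest
= 196 - 70
= 126 bpm

126 bpm


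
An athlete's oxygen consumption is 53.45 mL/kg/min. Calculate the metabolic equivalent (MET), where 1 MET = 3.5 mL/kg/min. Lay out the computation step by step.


MET = VO2 / 3.5
= 53.45 / 3.5
= 15.27 METs

15.27 METs


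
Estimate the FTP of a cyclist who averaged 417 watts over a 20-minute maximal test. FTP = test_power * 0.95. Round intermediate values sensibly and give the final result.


FTP = 417 * 0.95 = 396.15 W

396.15 W


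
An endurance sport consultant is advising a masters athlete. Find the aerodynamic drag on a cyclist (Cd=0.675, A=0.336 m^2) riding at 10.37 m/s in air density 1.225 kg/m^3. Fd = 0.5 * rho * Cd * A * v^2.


Fd = 0.5 * 1.225 * 0.675 * 0.336 * 10.37^2
= 0.5 * 1.225 * 0.675 * 0.336 * 107.5369
= 14.938 N

14.938 N


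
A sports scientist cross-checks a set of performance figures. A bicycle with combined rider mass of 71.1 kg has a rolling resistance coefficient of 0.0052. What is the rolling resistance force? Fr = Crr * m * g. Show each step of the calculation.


Fr = 0.0052 * 71.1 * 9.81
= 0.36972 * 9.81
= 3.627 N

3.627 N


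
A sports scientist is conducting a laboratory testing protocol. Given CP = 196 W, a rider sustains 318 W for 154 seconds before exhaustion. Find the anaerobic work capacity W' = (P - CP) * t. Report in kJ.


Excess power = 318 - 196 = 122 W
Work above CP = 122 * 154 = 18788 J
W' = 18.788 kJ

18.788 kJ


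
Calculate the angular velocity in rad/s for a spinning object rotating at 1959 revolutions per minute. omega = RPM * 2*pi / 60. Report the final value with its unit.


omega = RPM * 2*pi / 60
= 1959 * 6.28318531 / 60
= 205.146 rad/s

205.146 rad/s


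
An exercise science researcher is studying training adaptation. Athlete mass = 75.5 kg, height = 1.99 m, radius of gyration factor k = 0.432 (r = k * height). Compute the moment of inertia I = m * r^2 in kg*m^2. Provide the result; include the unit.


r = k * height = 0.432 * 1.99 = 0.85968 m
r^2 = 0.85968^2 = 0.73905
I = 75.5 * 0.73905 = 55.798 kg*m^2

55.798 kg*m^2


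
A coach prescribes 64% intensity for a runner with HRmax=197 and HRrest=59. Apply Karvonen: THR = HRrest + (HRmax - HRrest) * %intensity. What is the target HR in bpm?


Heart rate reserve = 197 - 59 = 138
Intensity fraction = 64 / 100 = 0.64
THR = 59 + 138 * 0.64 = 147.32 bpm

147.32 bpm


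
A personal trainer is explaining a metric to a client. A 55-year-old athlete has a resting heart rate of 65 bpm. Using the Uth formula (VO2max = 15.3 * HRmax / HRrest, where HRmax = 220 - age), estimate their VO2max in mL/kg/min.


HRmax = 220 - 55 = 165 bpm
Ratio = HRmax / HRrest = 165 / 65 = 2.5385
VO2max = 15.3 * 2.5385 = 38.84 mL/kg/min

38.84 mL/kg/min


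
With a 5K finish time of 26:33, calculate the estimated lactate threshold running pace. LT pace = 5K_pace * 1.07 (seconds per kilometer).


Race duration = 1593 s for 5 km
Average pace = 1593 / 5 = 318.6 s/km
LT pace = 318.6 * 1.07
= 340.9 s/km

340.9 s/km


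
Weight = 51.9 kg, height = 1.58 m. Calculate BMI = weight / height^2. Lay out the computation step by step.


height^2 = 1.58^2 = 2.4964
BMI = 51.9 / 2.4964 = 20.79 kg/m^2

20.79 kg/m^2


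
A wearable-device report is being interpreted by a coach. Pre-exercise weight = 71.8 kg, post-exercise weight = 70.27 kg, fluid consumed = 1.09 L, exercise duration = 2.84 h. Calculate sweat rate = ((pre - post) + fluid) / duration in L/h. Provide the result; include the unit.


Weight loss = 71.8 - 70.27 = 1.53 kg (approx L)
Total sweat = 1.53 + 1.09 = 2.62 L
Sweat rate = 2.62 / 2.84 = 0.923 L/h

0.923 L/h


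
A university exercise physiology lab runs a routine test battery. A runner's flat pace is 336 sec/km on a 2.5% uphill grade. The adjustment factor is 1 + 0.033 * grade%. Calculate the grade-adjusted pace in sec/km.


Factor = 1 + 0.033 * 2.5 = 1.0825
Adjusted pace = 336 * 1.0825
= 363.72 sec/km

363.72 s/km


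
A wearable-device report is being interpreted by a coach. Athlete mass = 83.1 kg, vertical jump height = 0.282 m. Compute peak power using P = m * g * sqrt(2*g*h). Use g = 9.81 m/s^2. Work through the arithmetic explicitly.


sqrt(2 * 9.81 * 0.282) = sqrt(5.53284) = 2.352199 m/s
P = 83.1 * 9.81 * 2.352199
= 1917.54 W

1917.54 W


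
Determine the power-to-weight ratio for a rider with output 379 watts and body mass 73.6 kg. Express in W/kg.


P/W = 379 / 73.6 = 5.149 W/kg

5.149 W/kg


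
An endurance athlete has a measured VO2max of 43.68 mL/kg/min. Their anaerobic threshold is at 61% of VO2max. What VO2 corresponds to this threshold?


Anaerobic threshold VO2 = VO2max * 61%
= 43.68 * 0.61
= 26.64 mL/kg/min

26.64 mL/kg/min


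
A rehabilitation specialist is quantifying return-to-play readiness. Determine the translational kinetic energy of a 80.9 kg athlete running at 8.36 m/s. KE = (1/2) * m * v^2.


KE = 0.5 * m * v^2
= 0.5 * 80.9 * 8.36^2
= 0.5 * 80.9 * 69.8896
= 2827.03 J

2827.03 J


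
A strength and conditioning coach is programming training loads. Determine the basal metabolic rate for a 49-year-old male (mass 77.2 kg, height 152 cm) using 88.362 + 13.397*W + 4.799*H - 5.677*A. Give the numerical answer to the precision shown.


BMR = 88.362 + 13.397*77.2 + 4.799*152 - 5.677*49
= 1573.89 kcal/day

1573.89 kcal/day


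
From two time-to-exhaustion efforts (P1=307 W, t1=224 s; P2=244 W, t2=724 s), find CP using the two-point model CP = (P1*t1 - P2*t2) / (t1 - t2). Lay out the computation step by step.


Work in trial 1 = 68768 J
Work in trial 2 = 176656 J
Delta work = -107888 J
Delta time = -500 s
CP = -107888 / -500 = 215.78 W

215.78 W


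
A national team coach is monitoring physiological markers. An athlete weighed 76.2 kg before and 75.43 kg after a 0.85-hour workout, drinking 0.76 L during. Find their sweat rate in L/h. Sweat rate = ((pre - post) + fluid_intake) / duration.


Body mass change = 0.77 kg
Total sweat loss = 0.77 + 0.76 = 1.53 L
Rate = 1.53 / 0.85 = 1.8 L/h

1.8 L/h


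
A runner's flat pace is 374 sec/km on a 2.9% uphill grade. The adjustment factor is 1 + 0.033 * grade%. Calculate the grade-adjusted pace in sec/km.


Factor = 1 + 0.033 * 2.9 = 1.0957
Adjusted pace = 374 * 1.0957
= 409.79 sec/km

409.79 s/km


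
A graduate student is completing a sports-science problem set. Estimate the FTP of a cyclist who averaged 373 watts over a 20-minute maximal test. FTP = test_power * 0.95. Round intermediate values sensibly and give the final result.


FTP = 373 * 0.95 = 354.35 W

354.35 W


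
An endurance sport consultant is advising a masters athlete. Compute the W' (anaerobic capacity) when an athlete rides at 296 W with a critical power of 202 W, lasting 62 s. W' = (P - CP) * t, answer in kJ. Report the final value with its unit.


Above-CP power = 94 W
Duration = 62 s
W' = 94 * 62 = 5828 J
Convert: 5828 / 1000 = 5.828 kJ

5.828 kJ


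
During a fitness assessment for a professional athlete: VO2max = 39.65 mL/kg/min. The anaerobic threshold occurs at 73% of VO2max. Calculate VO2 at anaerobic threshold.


AT fraction = 73 / 100 = 0.73
AT VO2 = 39.65 * 0.73
= 28.94 mL/kg/min

28.94 mL/kg/min


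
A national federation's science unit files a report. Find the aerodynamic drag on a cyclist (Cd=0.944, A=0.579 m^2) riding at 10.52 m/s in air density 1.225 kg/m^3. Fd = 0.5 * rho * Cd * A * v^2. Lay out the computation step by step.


Fd = 0.5 * 1.225 * 0.944 * 0.579 * 10.52^2
= 0.5 * 1.225 * 0.944 * 0.579 * 110.6704
= 37.05 N

37.05 N


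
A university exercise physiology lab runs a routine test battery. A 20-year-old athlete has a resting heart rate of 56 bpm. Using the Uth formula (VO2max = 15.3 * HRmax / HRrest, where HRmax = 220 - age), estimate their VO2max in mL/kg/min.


HRmax = 220 - 20 = 200 bpm
Ratio = HRmax / HRrest = 200 / 56 = 3.5714
VO2max = 15.3 * 3.5714 = 54.64 mL/kg/min

54.64 mL/kg/min


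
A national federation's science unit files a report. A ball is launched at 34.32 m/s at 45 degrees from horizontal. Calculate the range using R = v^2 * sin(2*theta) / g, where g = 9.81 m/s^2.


sin(2 * 45) = sin(90) = 1.0
v^2 = 34.32^2 = 1177.8624
R = 1177.8624 * 1.0 / 9.81
= 120.068 m

120.068 m


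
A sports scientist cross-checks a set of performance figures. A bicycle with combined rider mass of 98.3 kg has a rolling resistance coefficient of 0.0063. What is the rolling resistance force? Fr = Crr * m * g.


Fr = 0.0063 * 98.3 * 9.81
= 0.61929 * 9.81
= 6.075 N

6.075 N


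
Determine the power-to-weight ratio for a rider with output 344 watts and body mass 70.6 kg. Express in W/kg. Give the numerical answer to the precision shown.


P/W = 344 / 70.6 = 4.873 W/kg

4.873 W/kg


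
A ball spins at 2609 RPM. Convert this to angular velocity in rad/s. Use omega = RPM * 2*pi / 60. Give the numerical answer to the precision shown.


omega = 2609 * 2 * pi / 60
= 2609 * 6.28318531 / 60
= 16392.83 / 60
= 273.214 rad/s

273.214 rad/s


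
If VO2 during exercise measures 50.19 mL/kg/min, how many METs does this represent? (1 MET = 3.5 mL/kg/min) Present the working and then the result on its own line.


METs = VO2 / 3.5 = 50.19 / 3.5 = 14.34

14.34 METs


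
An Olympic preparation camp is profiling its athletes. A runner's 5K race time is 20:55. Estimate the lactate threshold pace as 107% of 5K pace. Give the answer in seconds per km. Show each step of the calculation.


Total race time = 20*60 + 55 = 1255 seconds
5K pace = 1255 / 5 = 251.0 sec/km
LT pace = 251.0 * 1.07 = 268.57 sec/km

268.57 s/km


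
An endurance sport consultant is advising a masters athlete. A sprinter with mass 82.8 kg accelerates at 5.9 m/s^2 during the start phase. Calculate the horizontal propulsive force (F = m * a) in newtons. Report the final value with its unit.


F = m * a
= 82.8 * 5.9
= 488.52 N

488.52 N


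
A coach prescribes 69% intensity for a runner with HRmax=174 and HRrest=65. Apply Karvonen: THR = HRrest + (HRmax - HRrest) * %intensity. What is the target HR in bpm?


Heart rate reserve = 174 - 65 = 109
Intensity fraction = 69 / 100 = 0.69
THR = 65 + 109 * 0.69 = 140.21 bpm

140.21 bpm


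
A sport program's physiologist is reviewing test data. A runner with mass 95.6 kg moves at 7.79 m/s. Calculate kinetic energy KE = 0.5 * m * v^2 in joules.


v^2 = 7.79^2 = 60.6841
KE = 0.5 * 95.6 * 60.6841
= 2900.7 J

2900.7 J


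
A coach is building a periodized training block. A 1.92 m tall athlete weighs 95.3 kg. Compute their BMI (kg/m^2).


height^2 = 3.6864 m^2
BMI = 95.3 / 3.6864 = 25.85 kg/m^2

25.85 kg/m^2


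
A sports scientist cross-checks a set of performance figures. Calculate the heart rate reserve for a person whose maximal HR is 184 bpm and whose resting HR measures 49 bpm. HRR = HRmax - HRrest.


HRmax = 184 bpm
HRrest = 49 bpm
HRR = 184 - 49 = 135 bpm

135 bpm


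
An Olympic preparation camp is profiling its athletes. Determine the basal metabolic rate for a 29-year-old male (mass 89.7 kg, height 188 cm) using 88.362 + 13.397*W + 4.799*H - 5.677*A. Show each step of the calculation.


BMR = 88.362 + 13.397*89.7 + 4.799*188 - 5.677*29
= 2027.65 kcal/day

2027.65 kcal/day


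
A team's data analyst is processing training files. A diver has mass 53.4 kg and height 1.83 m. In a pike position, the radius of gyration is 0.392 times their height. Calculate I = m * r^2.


r = 0.392 * 1.83 = 0.71736 m
I = m * r^2 = 53.4 * 0.514605 = 27.48 kg*m^2

27.48 kg*m^2


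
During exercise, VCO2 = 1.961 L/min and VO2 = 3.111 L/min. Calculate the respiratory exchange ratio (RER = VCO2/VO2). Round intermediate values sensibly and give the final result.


RER = VCO2 / VO2
= 1.961 / 3.111
= 0.6303

0.6303


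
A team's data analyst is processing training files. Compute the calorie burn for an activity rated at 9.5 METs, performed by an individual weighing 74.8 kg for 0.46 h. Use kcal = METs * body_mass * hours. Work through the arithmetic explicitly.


Product of METs and mass = 9.5 * 74.8 = 710.6
Total kcal = 710.6 * 0.46 = 326.88 kcal

326.88 kcal


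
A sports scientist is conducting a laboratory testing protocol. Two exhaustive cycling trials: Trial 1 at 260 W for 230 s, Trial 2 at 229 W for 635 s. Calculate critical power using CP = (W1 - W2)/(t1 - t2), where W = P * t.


W1 = 260 * 230 = 59800 J
W2 = 229 * 635 = 145415 J
CP = (59800 - 145415) / (230 - 635)
= -85615 / -405
= 211.4 W

211.4 W


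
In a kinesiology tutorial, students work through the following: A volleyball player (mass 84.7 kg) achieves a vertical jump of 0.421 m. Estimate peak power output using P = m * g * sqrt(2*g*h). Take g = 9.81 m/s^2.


2 * g * h = 2 * 9.81 * 0.421 = 8.26002
sqrt(8.26002) = 2.874025 m/s
P = 84.7 * 9.81 * 2.874025 = 2388.05 W

2388.05 W


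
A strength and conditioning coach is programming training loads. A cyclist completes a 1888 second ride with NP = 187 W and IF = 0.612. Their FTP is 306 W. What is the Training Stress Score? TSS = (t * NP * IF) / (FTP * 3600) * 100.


t * NP * IF = 1888 * 187 * 0.612 = 216070.272
FTP * 3600 = 1101600
TSS = (216070.272 / 1101600) * 100 = 19.61

19.61 TSS


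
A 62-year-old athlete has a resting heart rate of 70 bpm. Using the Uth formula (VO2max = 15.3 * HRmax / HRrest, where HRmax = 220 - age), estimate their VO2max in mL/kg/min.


HRmax = 220 - 62 = 158 bpm
Ratio = HRmax / HRrest = 158 / 70 = 2.2571
VO2max = 15.3 * 2.2571 = 34.53 mL/kg/min

34.53 mL/kg/min


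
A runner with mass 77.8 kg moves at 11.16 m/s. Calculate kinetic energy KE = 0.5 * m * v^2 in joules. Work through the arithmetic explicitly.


v^2 = 11.16^2 = 124.5456
KE = 0.5 * 77.8 * 124.5456
= 4844.82 J

4844.82 J


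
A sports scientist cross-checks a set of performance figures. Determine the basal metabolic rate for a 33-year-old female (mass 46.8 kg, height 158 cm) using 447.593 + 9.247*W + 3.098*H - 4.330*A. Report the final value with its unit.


BMR = 447.593 + 9.247*46.8 + 3.098*158 - 4.330*33
= 1226.95 kcal/day

1226.95 kcal/day


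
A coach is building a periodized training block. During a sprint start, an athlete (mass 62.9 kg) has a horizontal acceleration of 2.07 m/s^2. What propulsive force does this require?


Propulsive force = mass * acceleration
= 62.9 kg * 2.07 m/s^2
= 130.2 N

130.2 N


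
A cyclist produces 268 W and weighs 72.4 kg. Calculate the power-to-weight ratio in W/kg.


P/W = power / mass
= 268 / 72.4
= 3.702 W/kg

3.702 W/kg


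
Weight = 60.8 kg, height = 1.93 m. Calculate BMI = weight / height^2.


height^2 = 1.93^2 = 3.7249
BMI = 60.8 / 3.7249 = 16.32 kg/m^2

16.32 kg/m^2


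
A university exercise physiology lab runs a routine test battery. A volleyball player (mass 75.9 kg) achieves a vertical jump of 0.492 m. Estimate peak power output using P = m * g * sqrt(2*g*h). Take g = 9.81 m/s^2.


2 * g * h = 2 * 9.81 * 0.492 = 9.65304
sqrt(9.65304) = 3.106934 m/s
P = 75.9 * 9.81 * 3.106934 = 2313.36 W

2313.36 W


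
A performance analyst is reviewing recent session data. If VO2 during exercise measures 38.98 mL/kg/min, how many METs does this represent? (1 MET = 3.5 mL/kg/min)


METs = VO2 / 3.5 = 38.98 / 3.5 = 11.14

11.14 METs


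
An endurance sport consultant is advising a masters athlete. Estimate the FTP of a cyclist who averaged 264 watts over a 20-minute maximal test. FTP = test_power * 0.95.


FTP = 264 * 0.95 = 250.8 W

250.8 W


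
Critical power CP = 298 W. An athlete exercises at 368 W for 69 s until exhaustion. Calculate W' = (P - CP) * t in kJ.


P - CP = 368 - 298 = 70 W
W' = 70 * 69 = 4830 J
= 4830 / 1000 = 4.83 kJ

4.83 kJ


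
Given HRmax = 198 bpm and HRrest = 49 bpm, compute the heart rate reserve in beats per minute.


Heart rate reserve = maximum HR minus resting HR
HRR = 198 - 49 = 149 bpm

149 bpm


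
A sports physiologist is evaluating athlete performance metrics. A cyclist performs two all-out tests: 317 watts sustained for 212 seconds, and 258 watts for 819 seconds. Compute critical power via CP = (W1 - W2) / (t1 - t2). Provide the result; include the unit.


W1 = P1 * t1 = 317 * 212 = 67204 J
W2 = P2 * t2 = 258 * 819 = 211302 J
CP = (67204 - 211302) / (212 - 819)
= 237.39 W

237.39 W


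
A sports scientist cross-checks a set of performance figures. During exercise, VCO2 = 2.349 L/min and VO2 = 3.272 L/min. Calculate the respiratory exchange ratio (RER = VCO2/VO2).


RER = VCO2 / VO2
= 2.349 / 3.272
= 0.7179

0.7179


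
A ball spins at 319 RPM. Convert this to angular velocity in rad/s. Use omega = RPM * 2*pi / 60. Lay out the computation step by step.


omega = 319 * 2 * pi / 60
= 319 * 6.28318531 / 60
= 2004.336 / 60
= 33.406 rad/s

33.406 rad/s


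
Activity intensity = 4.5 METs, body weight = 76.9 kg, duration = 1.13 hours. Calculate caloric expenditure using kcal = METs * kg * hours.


kcal = 4.5 * 76.9 * 1.13
= 346.05 * 1.13
= 391.04 kcal

391.04 kcal


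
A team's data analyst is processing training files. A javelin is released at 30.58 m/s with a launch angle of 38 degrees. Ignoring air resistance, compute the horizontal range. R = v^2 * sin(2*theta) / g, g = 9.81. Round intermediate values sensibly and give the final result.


Launch speed squared = 935.1364
sin(2 * 38 deg) = 0.970296
Range = 935.1364 * 0.970296 / 9.81
= 92.493 m

92.493 m


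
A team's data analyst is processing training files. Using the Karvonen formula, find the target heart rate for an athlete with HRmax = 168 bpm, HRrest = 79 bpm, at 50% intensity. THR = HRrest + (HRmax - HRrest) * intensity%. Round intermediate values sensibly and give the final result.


HRR = 168 - 79 = 89
THR = 79 + 89 * 0.5
= 79 + 44.5
= 123.5 bpm

123.5 bpm


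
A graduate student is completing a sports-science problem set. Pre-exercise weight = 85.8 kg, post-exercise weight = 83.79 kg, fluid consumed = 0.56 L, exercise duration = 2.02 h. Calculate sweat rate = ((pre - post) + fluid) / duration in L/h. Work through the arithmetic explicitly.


Weight loss = 85.8 - 83.79 = 2.01 kg (approx L)
Total sweat = 2.01 + 0.56 = 2.57 L
Sweat rate = 2.57 / 2.02 = 1.272 L/h

1.272 L/h


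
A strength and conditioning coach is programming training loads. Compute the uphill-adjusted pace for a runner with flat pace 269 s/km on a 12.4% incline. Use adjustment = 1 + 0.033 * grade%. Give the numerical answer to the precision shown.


Adjustment factor = 1 + 0.033 * 12.4 = 1.4092
Grade-adjusted pace = 269 * 1.4092 = 379.07 s/km

379.07 s/km


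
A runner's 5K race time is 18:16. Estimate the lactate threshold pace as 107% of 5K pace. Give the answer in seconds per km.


Total race time = 18*60 + 16 = 1096 seconds
5K pace = 1096 / 5 = 219.2 sec/km
LT pace = 219.2 * 1.07 = 234.54 sec/km

234.54 s/km
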